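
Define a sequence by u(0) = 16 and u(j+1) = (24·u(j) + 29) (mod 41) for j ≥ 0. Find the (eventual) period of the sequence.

Computing terms: u(0) = 16,  u(1) = 3,  u(2) = 19,  u(3) = 34,  u(4) = 25,  u(5) = 14,  u(6) = 37,  u(7) = 15,  u(8) = 20,  u(9) = 17,  u(10) = 27,  u(11) = 21,  u(12) = 0,  u(13) = 29,  u(14) = 28,  u(15) = 4,  u(16) = 2,  u(17) = 36,  u(18) = 32,  u(19) = 18,  u(20) = 10,  u(21) = 23,  u(22) = 7,  u(23) = 33,  u(24) = 1,  u(25) = 12,  u(26) = 30,  u(27) = 11,  u(28) = 6,  u(29) = 9,  u(30) = 40,  u(31) = 5,  u(32) = 26,  u(33) = 38,  u(34) = 39,  u(35) = 22,  u(36) = 24,  u(37) = 31,  u(38) = 35,  u(39) = 8,  u(40) = 16.
The sequence repeats with period 40.

40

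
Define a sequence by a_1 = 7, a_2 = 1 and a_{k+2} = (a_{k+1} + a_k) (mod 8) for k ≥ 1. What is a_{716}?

Computing terms: a_1 = 7, a_2 = 1, a_3 = 0, a_4 = 1, a_5 = 1, a_6 = 2, a_7 = 3, a_8 = 5, a_9 = 0, a_{10} = 5, a_{11} = 5, a_{12} = 2, a_{13} = 7, a_{14} = 1.
Since (a_{13}, a_{14}) = (a_1, a_2) = (7, 1) (two consecutive terms determine the rest), the sequence is periodic with period 12.
So a_{716} = a_{1 + ((716-1) mod 12)} = a_8 = 5.

5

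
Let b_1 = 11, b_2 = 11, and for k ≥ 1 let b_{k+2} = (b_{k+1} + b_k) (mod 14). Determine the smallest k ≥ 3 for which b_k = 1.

Listing terms: b_1 = 11; b_2 = 11; b_3 = 8; b_4 = 5; b_5 = 13; b_6 = 4; b_7 = 3; b_8 = 7; b_9 = 10; b_{10} = 3; b_{11} = 13; b_{12} = 2; b_{13} = 1; b_{14} = 3; b_{15} = 4; b_{16} = 7; b_{17} = 11; b_{18} = 4; b_{19} = 1; b_{20} = 5; b_{21} = 6; b_{22} = 11; b_{23} = 3; b_{24} = 0; b_{25} = 3; b_{26} = 3; b_{27} = 6; b_{28} = 9; b_{29} = 1; b_{30} = 10; b_{31} = 11; b_{32} = 7; b_{33} = 4; b_{34} = 11; b_{35} = 1; b_{36} = 12; b_{37} = 13; b_{38} = 11; b_{39} = 10; b_{40} = 7; b_{41} = 3; b_{42} = 10; b_{43} = 13; b_{44} = 9; b_{45} = 8; b_{46} = 3; b_{47} = 11; b_{48} = 0; b_{49} = 11; b_{50} = 11.
The sequence repeats with period 48.
The value 1 first appears (with k ≥ 3) at b_{13}.

13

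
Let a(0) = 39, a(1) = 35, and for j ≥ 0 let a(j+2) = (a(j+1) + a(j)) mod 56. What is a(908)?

34

Listing terms: a(0) = 39; a(1) = 35; a(2) = 18; a(3) = 53; a(4) = 15; a(5) = 12; a(6) = 27; a(7) = 39; a(8) = 10; a(9) = 49; a(10) = 3; a(11) = 52; a(12) = 55; a(13) = 51; a(14) = 50; a(15) = 45; a(16) = 39; a(17) = 28; a(18) = 11; a(19) = 39; a(20) = 50; a(21) = 33; a(22) = 27; a(23) = 4; a(24) = 31; a(25) = 35; a(26) = 10; a(27) = 45; a(28) = 55; a(29) = 44; a(30) = 43; a(31) = 31; a(32) = 18; a(33) = 49; a(34) = 11; a(35) = 4; a(36) = 15; a(37) = 19; a(38) = 34; a(39) = 53; a(40) = 31; a(41) = 28; a(42) = 3; a(43) = 31; a(44) = 34; a(45) = 9; a(46) = 43; a(47) = 52; a(48) = 39; a(49) = 35.
Since (a(48), a(49)) = (a(0), a(1)) = (39, 35) (two consecutive terms determine the rest), the sequence is periodic with period 48.
(908 - 0) mod 48 = 44, so a(908) = a(44) = 34.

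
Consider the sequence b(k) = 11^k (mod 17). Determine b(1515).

b(1) = 11,  b(2) = 2,  b(3) = 5,  b(4) = 4,  b(5) = 10,  b(6) = 8,  b(7) = 3,  b(8) = 16,  b(9) = 6,  b(10) = 15,  b(11) = 12,  b(12) = 13,  b(13) = 7,  b(14) = 9,  b(15) = 14,  b(16) = 1,  b(17) = 11.
The sequence repeats with period 16.
(1515 - 1) mod 16 = 10, so b(1515) = b(11) = 12.

12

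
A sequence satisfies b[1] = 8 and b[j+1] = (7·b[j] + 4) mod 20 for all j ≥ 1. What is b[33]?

b[1] = 8; b[2] = 0; b[3] = 4; b[4] = 12; b[5] = 8.
The sequence repeats with period 4.
So b[33] = b[1 + ((33-1) mod 4)] = b[1] = 8.

8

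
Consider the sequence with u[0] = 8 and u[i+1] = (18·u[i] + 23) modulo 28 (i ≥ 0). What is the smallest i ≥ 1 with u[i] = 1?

3

u[0] = 8,  u[1] = 27,  u[2] = 5,  u[3] = 1,  u[4] = 13,  u[5] = 5.
Since u[5] = u[2] = 5, the sequence is eventually periodic: after a pre-period of length 2 it cycles with period 3.
The value 1 first appears (with i ≥ 1) at u[3].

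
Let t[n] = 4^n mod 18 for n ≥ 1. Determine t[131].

16

Listing terms: t[1] = 4, t[2] = 16, t[3] = 10, t[4] = 4.
Since t[4] = t[1] = 4, the sequence is periodic with period 3.
(131 - 1) mod 3 = 1, so t[131] = t[2] = 16.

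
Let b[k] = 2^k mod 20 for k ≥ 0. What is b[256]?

16

Computing terms: b[0] = 1,  b[1] = 2,  b[2] = 4,  b[3] = 8,  b[4] = 16,  b[5] = 12,  b[6] = 4.
Since b[6] = b[2] = 4, the sequence is eventually periodic: after a pre-period of length 2 it cycles with period 4.
For k ≥ 2, b[k] depends only on (k - 2) mod 4. (256 - 2) mod 4 = 2, so b[256] = b[4] = 16.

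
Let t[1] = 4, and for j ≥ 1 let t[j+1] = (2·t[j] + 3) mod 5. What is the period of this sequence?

Computing terms: t[1] = 4, t[2] = 1, t[3] = 0, t[4] = 3, t[5] = 4.
The sequence repeats with period 4.

4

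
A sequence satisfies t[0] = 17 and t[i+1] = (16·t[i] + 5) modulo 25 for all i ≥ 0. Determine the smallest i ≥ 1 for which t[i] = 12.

Listing terms: t[0] = 17, t[1] = 2, t[2] = 12, t[3] = 22, t[4] = 7, t[5] = 17.
The sequence repeats with period 5.
The value 12 first appears (with i ≥ 1) at t[2].

2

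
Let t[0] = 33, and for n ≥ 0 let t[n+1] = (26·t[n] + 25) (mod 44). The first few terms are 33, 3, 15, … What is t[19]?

35

Computing terms: t[0] = 33, t[1] = 3, t[2] = 15, t[3] = 19, t[4] = 35, t[5] = 11, t[6] = 3.
Since t[6] = t[1] = 3, the sequence is eventually periodic: after a pre-period of length 1 it cycles with period 5.
For n ≥ 1, t[n] depends only on (n - 1) mod 5. (19 - 1) mod 5 = 3, so t[19] = t[4] = 35.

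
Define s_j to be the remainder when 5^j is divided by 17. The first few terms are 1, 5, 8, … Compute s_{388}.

Listing terms: s_0 = 1; s_1 = 5; s_2 = 8; s_3 = 6; s_4 = 13; s_5 = 14; s_6 = 2; s_7 = 10; s_8 = 16; s_9 = 12; s_{10} = 9; s_{11} = 11; s_{12} = 4; s_{13} = 3; s_{14} = 15; s_{15} = 7; s_{16} = 1.
Since s_{16} = s_0 = 1, the sequence is periodic with period 16.
(388 - 0) mod 16 = 4, so s_{388} = s_4 = 13.

13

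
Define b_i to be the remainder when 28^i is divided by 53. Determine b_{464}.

Listing terms: b_0 = 1, b_1 = 28, b_2 = 42, b_3 = 10, b_4 = 15, b_5 = 49, b_6 = 47, b_7 = 44, b_8 = 13, b_9 = 46, b_{10} = 16, b_{11} = 24, b_{12} = 36, b_{13} = 1.
The sequence repeats with period 13.
(464 - 0) mod 13 = 9, so b_{464} = b_9 = 46.

46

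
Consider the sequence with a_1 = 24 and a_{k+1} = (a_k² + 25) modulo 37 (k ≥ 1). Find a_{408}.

32

We have a_1 = 24,  a_2 = 9,  a_3 = 32,  a_4 = 13,  a_5 = 9.
Since a_5 = a_2 = 9, the sequence is eventually periodic: after a pre-period of length 1 it cycles with period 3.
For k ≥ 2, a_k depends only on (k - 2) mod 3. (408 - 2) mod 3 = 1, so a_{408} = a_3 = 32.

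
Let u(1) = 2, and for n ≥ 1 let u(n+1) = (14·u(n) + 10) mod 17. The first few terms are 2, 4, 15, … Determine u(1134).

Listing terms: u(1) = 2; u(2) = 4; u(3) = 15; u(4) = 16; u(5) = 13; u(6) = 5; u(7) = 12; u(8) = 8; u(9) = 3; u(10) = 1; u(11) = 7; u(12) = 6; u(13) = 9; u(14) = 0; u(15) = 10; u(16) = 14; u(17) = 2.
Since u(17) = u(1) = 2, the sequence is periodic with period 16.
(1134 - 1) mod 16 = 13, so u(1134) = u(14) = 0.

0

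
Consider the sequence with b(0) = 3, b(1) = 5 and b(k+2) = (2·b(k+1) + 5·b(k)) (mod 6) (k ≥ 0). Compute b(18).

3

Listing terms: b(0) = 3; b(1) = 5; b(2) = 1; b(3) = 3; b(4) = 5.
Since (b(3), b(4)) = (b(0), b(1)) = (3, 5) (two consecutive terms determine the rest), the sequence is periodic with period 3.
(18 - 0) mod 3 = 0, so b(18) = b(0) = 3.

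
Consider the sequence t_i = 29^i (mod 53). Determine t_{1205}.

40

t_1 = 29; t_2 = 46; t_3 = 9; t_4 = 49; t_5 = 43; t_6 = 28; t_7 = 17; t_8 = 16; t_9 = 40; t_{10} = 47; t_{11} = 38; t_{12} = 42; t_{13} = 52; t_{14} = 24; t_{15} = 7; t_{16} = 44; t_{17} = 4; t_{18} = 10; t_{19} = 25; t_{20} = 36; t_{21} = 37; t_{22} = 13; t_{23} = 6; t_{24} = 15; t_{25} = 11; t_{26} = 1; t_{27} = 29.
The sequence repeats with period 26.
So t_{1205} = t_{1 + ((1205-1) mod 26)} = t_9 = 40.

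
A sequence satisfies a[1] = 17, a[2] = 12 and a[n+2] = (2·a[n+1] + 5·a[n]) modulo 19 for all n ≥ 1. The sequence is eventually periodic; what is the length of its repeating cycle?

a[1] = 17,  a[2] = 12,  a[3] = 14,  a[4] = 12,  a[5] = 18,  a[6] = 1,  a[7] = 16,  a[8] = 18,  a[9] = 2,  a[10] = 18,  a[11] = 8,  a[12] = 11,  a[13] = 5,  a[14] = 8,  a[15] = 3,  a[16] = 8,  a[17] = 12,  a[18] = 7,  a[19] = 17,  a[20] = 12.
Since (a[19], a[20]) = (a[1], a[2]) = (17, 12) (two consecutive terms determine the rest), the sequence is periodic with period 18.

18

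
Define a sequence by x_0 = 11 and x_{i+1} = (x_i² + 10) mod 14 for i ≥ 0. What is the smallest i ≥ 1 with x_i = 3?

3

Computing terms: x_0 = 11,  x_1 = 5,  x_2 = 7,  x_3 = 3,  x_4 = 5.
Since x_4 = x_1 = 5, the sequence is eventually periodic: after a pre-period of length 1 it cycles with period 3.
The value 3 first appears (with i ≥ 1) at x_3.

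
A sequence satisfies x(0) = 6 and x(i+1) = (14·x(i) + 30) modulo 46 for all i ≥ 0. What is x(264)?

6

Computing terms: x(0) = 6, x(1) = 22, x(2) = 16, x(3) = 24, x(4) = 44, x(5) = 2, x(6) = 12, x(7) = 14, x(8) = 42, x(9) = 20, x(10) = 34, x(11) = 0, x(12) = 30, x(13) = 36, x(14) = 28, x(15) = 8, x(16) = 4, x(17) = 40, x(18) = 38, x(19) = 10, x(20) = 32, x(21) = 18, x(22) = 6.
Since x(22) = x(0) = 6, the sequence is periodic with period 22.
(264 - 0) mod 22 = 0, so x(264) = x(0) = 6.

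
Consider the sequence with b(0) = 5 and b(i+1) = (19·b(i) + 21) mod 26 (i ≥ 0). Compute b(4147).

Computing terms: b(0) = 5,  b(1) = 12,  b(2) = 15,  b(3) = 20,  b(4) = 11,  b(5) = 22,  b(6) = 23,  b(7) = 16,  b(8) = 13,  b(9) = 8,  b(10) = 17,  b(11) = 6,  b(12) = 5.
Since b(12) = b(0) = 5, the sequence is periodic with period 12.
So b(4147) = b(0 + ((4147-0) mod 12)) = b(7) = 16.

16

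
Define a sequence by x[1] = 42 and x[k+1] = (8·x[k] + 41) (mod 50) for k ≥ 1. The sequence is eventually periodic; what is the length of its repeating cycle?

Listing terms: x[1] = 42,  x[2] = 27,  x[3] = 7,  x[4] = 47,  x[5] = 17,  x[6] = 27.
Since x[6] = x[2] = 27, the sequence is eventually periodic: after a pre-period of length 1 it cycles with period 4.

4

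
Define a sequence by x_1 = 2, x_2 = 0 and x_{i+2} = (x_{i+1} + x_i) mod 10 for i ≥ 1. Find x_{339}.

4

Listing terms: x_1 = 2; x_2 = 0; x_3 = 2; x_4 = 2; x_5 = 4; x_6 = 6; x_7 = 0; x_8 = 6; x_9 = 6; x_{10} = 2; x_{11} = 8; x_{12} = 0; x_{13} = 8; x_{14} = 8; x_{15} = 6; x_{16} = 4; x_{17} = 0; x_{18} = 4; x_{19} = 4; x_{20} = 8; x_{21} = 2; x_{22} = 0.
The sequence repeats with period 20.
(339 - 1) mod 20 = 18, so x_{339} = x_{19} = 4.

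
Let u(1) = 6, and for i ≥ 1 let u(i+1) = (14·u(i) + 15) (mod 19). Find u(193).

Computing terms: u(1) = 6; u(2) = 4; u(3) = 14; u(4) = 2; u(5) = 5; u(6) = 9; u(7) = 8; u(8) = 13; u(9) = 7; u(10) = 18; u(11) = 1; u(12) = 10; u(13) = 3; u(14) = 0; u(15) = 15; u(16) = 16; u(17) = 11; u(18) = 17; u(19) = 6.
The sequence repeats with period 18.
So u(193) = u(1 + ((193-1) mod 18)) = u(13) = 3.

3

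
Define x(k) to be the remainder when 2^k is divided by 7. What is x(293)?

4

Listing terms: x(1) = 2; x(2) = 4; x(3) = 1; x(4) = 2.
The sequence repeats with period 3.
So x(293) = x(1 + ((293-1) mod 3)) = x(2) = 4.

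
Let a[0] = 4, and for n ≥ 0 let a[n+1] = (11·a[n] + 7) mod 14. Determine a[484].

Computing terms: a[0] = 4, a[1] = 9, a[2] = 8, a[3] = 11, a[4] = 2, a[5] = 1, a[6] = 4.
The sequence repeats with period 6.
(484 - 0) mod 6 = 4, so a[484] = a[4] = 2.

2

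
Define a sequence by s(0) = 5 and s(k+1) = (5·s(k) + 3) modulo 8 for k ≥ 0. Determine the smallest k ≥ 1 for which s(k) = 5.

Computing terms: s(0) = 5,  s(1) = 4,  s(2) = 7,  s(3) = 6,  s(4) = 1,  s(5) = 0,  s(6) = 3,  s(7) = 2,  s(8) = 5.
Since s(8) = s(0) = 5, the sequence is periodic with period 8.
The value 5 next appears (with k ≥ 1) at s(8).

8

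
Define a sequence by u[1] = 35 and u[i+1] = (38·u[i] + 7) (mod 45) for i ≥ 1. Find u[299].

8

Listing terms: u[1] = 35, u[2] = 32, u[3] = 8, u[4] = 41, u[5] = 35.
The sequence repeats with period 4.
(299 - 1) mod 4 = 2, so u[299] = u[3] = 8.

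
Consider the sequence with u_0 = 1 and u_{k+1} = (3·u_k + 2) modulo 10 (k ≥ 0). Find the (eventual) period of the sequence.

4

Listing terms: u_0 = 1, u_1 = 5, u_2 = 7, u_3 = 3, u_4 = 1.
Since u_4 = u_0 = 1, the sequence is periodic with period 4.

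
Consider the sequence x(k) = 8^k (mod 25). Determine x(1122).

14

We have x(1) = 8,  x(2) = 14,  x(3) = 12,  x(4) = 21,  x(5) = 18,  x(6) = 19,  x(7) = 2,  x(8) = 16,  x(9) = 3,  x(10) = 24,  x(11) = 17,  x(12) = 11,  x(13) = 13,  x(14) = 4,  x(15) = 7,  x(16) = 6,  x(17) = 23,  x(18) = 9,  x(19) = 22,  x(20) = 1,  x(21) = 8.
The sequence repeats with period 20.
So x(1122) = x(1 + ((1122-1) mod 20)) = x(2) = 14.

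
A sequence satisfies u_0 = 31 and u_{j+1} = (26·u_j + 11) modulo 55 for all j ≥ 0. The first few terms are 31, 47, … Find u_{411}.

Computing terms: u_0 = 31, u_1 = 47, u_2 = 23, u_3 = 4, u_4 = 5, u_5 = 31.
Since u_5 = u_0 = 31, the sequence is periodic with period 5.
(411 - 0) mod 5 = 1, so u_{411} = u_1 = 47.

47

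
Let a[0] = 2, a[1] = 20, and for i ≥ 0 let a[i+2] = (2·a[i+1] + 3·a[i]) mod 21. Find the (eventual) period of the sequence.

6

Computing terms: a[0] = 2; a[1] = 20; a[2] = 4; a[3] = 5; a[4] = 1; a[5] = 17; a[6] = 16; a[7] = 20; a[8] = 4.
Since (a[7], a[8]) = (a[1], a[2]) = (20, 4) (two consecutive terms determine the rest), the sequence is eventually periodic: after a pre-period of length 1 it cycles with period 6.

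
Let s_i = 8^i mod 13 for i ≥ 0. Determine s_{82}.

s_0 = 1, s_1 = 8, s_2 = 12, s_3 = 5, s_4 = 1.
Since s_4 = s_0 = 1, the sequence is periodic with period 4.
So s_{82} = s_{0 + ((82-0) mod 4)} = s_2 = 12.

12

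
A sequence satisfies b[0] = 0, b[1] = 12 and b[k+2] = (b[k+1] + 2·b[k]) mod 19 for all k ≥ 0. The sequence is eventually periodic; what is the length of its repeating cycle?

Computing terms: b[0] = 0, b[1] = 12, b[2] = 12, b[3] = 17, b[4] = 3, b[5] = 18, b[6] = 5, b[7] = 3, b[8] = 13, b[9] = 0, b[10] = 7, b[11] = 7, b[12] = 2, b[13] = 16, b[14] = 1, b[15] = 14, b[16] = 16, b[17] = 6, b[18] = 0, b[19] = 12.
The sequence repeats with period 18.

18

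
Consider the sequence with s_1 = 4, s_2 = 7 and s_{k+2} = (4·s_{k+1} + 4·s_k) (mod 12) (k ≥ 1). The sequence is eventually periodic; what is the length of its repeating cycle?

8

Computing terms: s_1 = 4, s_2 = 7, s_3 = 8, s_4 = 0, s_5 = 8, s_6 = 8, s_7 = 4, s_8 = 0, s_9 = 4, s_{10} = 4, s_{11} = 8, s_{12} = 0.
Since (s_{11}, s_{12}) = (s_3, s_4) = (8, 0) (two consecutive terms determine the rest), the sequence is eventually periodic: after a pre-period of length 2 it cycles with period 8.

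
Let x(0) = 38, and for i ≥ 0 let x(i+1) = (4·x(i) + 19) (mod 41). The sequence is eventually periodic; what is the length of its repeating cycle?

Listing terms: x(0) = 38; x(1) = 7; x(2) = 6; x(3) = 2; x(4) = 27; x(5) = 4; x(6) = 35; x(7) = 36; x(8) = 40; x(9) = 15; x(10) = 38.
The sequence repeats with period 10.

10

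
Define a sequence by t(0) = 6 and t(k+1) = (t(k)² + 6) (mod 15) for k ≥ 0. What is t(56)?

0

We have t(0) = 6,  t(1) = 12,  t(2) = 0,  t(3) = 6.
The sequence repeats with period 3.
(56 - 0) mod 3 = 2, so t(56) = t(2) = 0.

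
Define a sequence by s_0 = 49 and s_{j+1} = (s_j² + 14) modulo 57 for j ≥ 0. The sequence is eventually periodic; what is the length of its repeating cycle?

s_0 = 49; s_1 = 21; s_2 = 56; s_3 = 15; s_4 = 11; s_5 = 21.
Since s_5 = s_1 = 21, the sequence is eventually periodic: after a pre-period of length 1 it cycles with period 4.

4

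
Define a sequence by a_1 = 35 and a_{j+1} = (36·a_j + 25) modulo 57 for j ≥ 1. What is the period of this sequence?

9

Listing terms: a_1 = 35, a_2 = 31, a_3 = 1, a_4 = 4, a_5 = 55, a_6 = 10, a_7 = 43, a_8 = 34, a_9 = 52, a_{10} = 16, a_{11} = 31.
Since a_{11} = a_2 = 31, the sequence is eventually periodic: after a pre-period of length 1 it cycles with period 9.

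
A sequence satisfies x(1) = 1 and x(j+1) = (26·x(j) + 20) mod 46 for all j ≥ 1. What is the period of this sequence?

11

x(1) = 1; x(2) = 0; x(3) = 20; x(4) = 34; x(5) = 30; x(6) = 18; x(7) = 28; x(8) = 12; x(9) = 10; x(10) = 4; x(11) = 32; x(12) = 24; x(13) = 0.
Since x(13) = x(2) = 0, the sequence is eventually periodic: after a pre-period of length 1 it cycles with period 11.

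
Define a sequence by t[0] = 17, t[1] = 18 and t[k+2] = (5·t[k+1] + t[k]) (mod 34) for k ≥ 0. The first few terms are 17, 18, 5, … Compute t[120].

Listing terms: t[0] = 17,  t[1] = 18,  t[2] = 5,  t[3] = 9,  t[4] = 16,  t[5] = 21,  t[6] = 19,  t[7] = 14,  t[8] = 21,  t[9] = 17,  t[10] = 4,  t[11] = 3,  t[12] = 19,  t[13] = 30,  t[14] = 33,  t[15] = 25,  t[16] = 22,  t[17] = 33,  t[18] = 17,  t[19] = 16,  t[20] = 29,  t[21] = 25,  t[22] = 18,  t[23] = 13,  t[24] = 15,  t[25] = 20,  t[26] = 13,  t[27] = 17,  t[28] = 30,  t[29] = 31,  t[30] = 15,  t[31] = 4,  t[32] = 1,  t[33] = 9,  t[34] = 12,  t[35] = 1,  t[36] = 17,  t[37] = 18.
The sequence repeats with period 36.
(120 - 0) mod 36 = 12, so t[120] = t[12] = 19.

19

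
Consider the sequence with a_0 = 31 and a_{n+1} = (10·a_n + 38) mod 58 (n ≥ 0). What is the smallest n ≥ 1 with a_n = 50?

Computing terms: a_0 = 31; a_1 = 0; a_2 = 38; a_3 = 12; a_4 = 42; a_5 = 52; a_6 = 36; a_7 = 50; a_8 = 16; a_9 = 24; a_{10} = 46; a_{11} = 34; a_{12} = 30; a_{13} = 48; a_{14} = 54; a_{15} = 56; a_{16} = 18; a_{17} = 44; a_{18} = 14; a_{19} = 4; a_{20} = 20; a_{21} = 6; a_{22} = 40; a_{23} = 32; a_{24} = 10; a_{25} = 22; a_{26} = 26; a_{27} = 8; a_{28} = 2; a_{29} = 0.
Since a_{29} = a_1 = 0, the sequence is eventually periodic: after a pre-period of length 1 it cycles with period 28.
The value 50 first appears (with n ≥ 1) at a_7.

7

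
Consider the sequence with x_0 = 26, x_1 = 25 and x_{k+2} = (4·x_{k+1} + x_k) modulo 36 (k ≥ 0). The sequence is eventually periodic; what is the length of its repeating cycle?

8

Computing terms: x_0 = 26, x_1 = 25, x_2 = 18, x_3 = 25, x_4 = 10, x_5 = 29, x_6 = 18, x_7 = 29, x_8 = 26, x_9 = 25.
The sequence repeats with period 8.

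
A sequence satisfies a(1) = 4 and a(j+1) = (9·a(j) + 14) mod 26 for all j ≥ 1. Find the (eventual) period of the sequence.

Listing terms: a(1) = 4,  a(2) = 24,  a(3) = 22,  a(4) = 4.
Since a(4) = a(1) = 4, the sequence is periodic with period 3.

3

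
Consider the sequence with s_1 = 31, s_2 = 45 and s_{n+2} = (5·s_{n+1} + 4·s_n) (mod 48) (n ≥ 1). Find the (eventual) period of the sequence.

8

s_1 = 31, s_2 = 45, s_3 = 13, s_4 = 5, s_5 = 29, s_6 = 21, s_7 = 29, s_8 = 37, s_9 = 13, s_{10} = 21, s_{11} = 13, s_{12} = 5.
Since (s_{11}, s_{12}) = (s_3, s_4) = (13, 5) (two consecutive terms determine the rest), the sequence is eventually periodic: after a pre-period of length 2 it cycles with period 8.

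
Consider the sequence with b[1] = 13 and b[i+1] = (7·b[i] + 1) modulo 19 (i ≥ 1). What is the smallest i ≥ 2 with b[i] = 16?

2

We have b[1] = 13; b[2] = 16; b[3] = 18; b[4] = 13.
Since b[4] = b[1] = 13, the sequence is periodic with period 3.
The value 16 first appears (with i ≥ 2) at b[2].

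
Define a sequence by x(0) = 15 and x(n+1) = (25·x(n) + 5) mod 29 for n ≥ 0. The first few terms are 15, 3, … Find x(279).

Listing terms: x(0) = 15,  x(1) = 3,  x(2) = 22,  x(3) = 4,  x(4) = 18,  x(5) = 20,  x(6) = 12,  x(7) = 15.
The sequence repeats with period 7.
So x(279) = x(0 + ((279-0) mod 7)) = x(6) = 12.

12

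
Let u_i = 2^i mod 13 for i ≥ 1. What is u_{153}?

Computing terms: u_1 = 2, u_2 = 4, u_3 = 8, u_4 = 3, u_5 = 6, u_6 = 12, u_7 = 11, u_8 = 9, u_9 = 5, u_{10} = 10, u_{11} = 7, u_{12} = 1, u_{13} = 2.
Since u_{13} = u_1 = 2, the sequence is periodic with period 12.
So u_{153} = u_{1 + ((153-1) mod 12)} = u_9 = 5.

5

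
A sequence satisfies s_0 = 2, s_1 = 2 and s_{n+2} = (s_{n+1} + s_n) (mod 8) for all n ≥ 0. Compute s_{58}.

2

We have s_0 = 2; s_1 = 2; s_2 = 4; s_3 = 6; s_4 = 2; s_5 = 0; s_6 = 2; s_7 = 2.
The sequence repeats with period 6.
So s_{58} = s_{0 + ((58-0) mod 6)} = s_4 = 2.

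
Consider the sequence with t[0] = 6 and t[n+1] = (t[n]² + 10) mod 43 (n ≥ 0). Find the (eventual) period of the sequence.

t[0] = 6,  t[1] = 3,  t[2] = 19,  t[3] = 27,  t[4] = 8,  t[5] = 31,  t[6] = 25,  t[7] = 33,  t[8] = 24,  t[9] = 27.
Since t[9] = t[3] = 27, the sequence is eventually periodic: after a pre-period of length 3 it cycles with period 6.

6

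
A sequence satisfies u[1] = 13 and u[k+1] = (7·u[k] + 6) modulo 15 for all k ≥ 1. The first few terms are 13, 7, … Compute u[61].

13

We have u[1] = 13,  u[2] = 7,  u[3] = 10,  u[4] = 1,  u[5] = 13.
The sequence repeats with period 4.
(61 - 1) mod 4 = 0, so u[61] = u[1] = 13.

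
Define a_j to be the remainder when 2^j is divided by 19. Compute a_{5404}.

16

Listing terms: a_0 = 1; a_1 = 2; a_2 = 4; a_3 = 8; a_4 = 16; a_5 = 13; a_6 = 7; a_7 = 14; a_8 = 9; a_9 = 18; a_{10} = 17; a_{11} = 15; a_{12} = 11; a_{13} = 3; a_{14} = 6; a_{15} = 12; a_{16} = 5; a_{17} = 10; a_{18} = 1.
The sequence repeats with period 18.
So a_{5404} = a_{0 + ((5404-0) mod 18)} = a_4 = 16.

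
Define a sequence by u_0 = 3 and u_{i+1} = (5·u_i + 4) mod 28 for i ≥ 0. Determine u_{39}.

23

Listing terms: u_0 = 3, u_1 = 19, u_2 = 15, u_3 = 23, u_4 = 7, u_5 = 11, u_6 = 3.
Since u_6 = u_0 = 3, the sequence is periodic with period 6.
So u_{39} = u_{0 + ((39-0) mod 6)} = u_3 = 23.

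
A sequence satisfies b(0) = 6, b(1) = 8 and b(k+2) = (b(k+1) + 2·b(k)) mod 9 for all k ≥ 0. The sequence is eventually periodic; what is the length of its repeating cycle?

18

Computing terms: b(0) = 6; b(1) = 8; b(2) = 2; b(3) = 0; b(4) = 4; b(5) = 4; b(6) = 3; b(7) = 2; b(8) = 8; b(9) = 3; b(10) = 1; b(11) = 7; b(12) = 0; b(13) = 5; b(14) = 5; b(15) = 6; b(16) = 7; b(17) = 1; b(18) = 6; b(19) = 8.
Since (b(18), b(19)) = (b(0), b(1)) = (6, 8) (two consecutive terms determine the rest), the sequence is periodic with period 18.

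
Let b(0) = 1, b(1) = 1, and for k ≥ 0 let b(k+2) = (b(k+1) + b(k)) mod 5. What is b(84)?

Listing terms: b(0) = 1,  b(1) = 1,  b(2) = 2,  b(3) = 3,  b(4) = 0,  b(5) = 3,  b(6) = 3,  b(7) = 1,  b(8) = 4,  b(9) = 0,  b(10) = 4,  b(11) = 4,  b(12) = 3,  b(13) = 2,  b(14) = 0,  b(15) = 2,  b(16) = 2,  b(17) = 4,  b(18) = 1,  b(19) = 0,  b(20) = 1,  b(21) = 1.
Since (b(20), b(21)) = (b(0), b(1)) = (1, 1) (two consecutive terms determine the rest), the sequence is periodic with period 20.
(84 - 0) mod 20 = 4, so b(84) = b(4) = 0.

0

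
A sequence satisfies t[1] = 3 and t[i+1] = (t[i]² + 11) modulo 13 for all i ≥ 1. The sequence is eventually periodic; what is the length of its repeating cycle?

Listing terms: t[1] = 3,  t[2] = 7,  t[3] = 8,  t[4] = 10,  t[5] = 7.
Since t[5] = t[2] = 7, the sequence is eventually periodic: after a pre-period of length 1 it cycles with period 3.

3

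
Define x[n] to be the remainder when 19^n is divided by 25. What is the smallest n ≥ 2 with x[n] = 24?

Listing terms: x[1] = 19; x[2] = 11; x[3] = 9; x[4] = 21; x[5] = 24; x[6] = 6; x[7] = 14; x[8] = 16; x[9] = 4; x[10] = 1; x[11] = 19.
The sequence repeats with period 10.
The value 24 first appears (with n ≥ 2) at x[5].

5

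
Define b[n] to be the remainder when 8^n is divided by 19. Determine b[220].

11

b[1] = 8,  b[2] = 7,  b[3] = 18,  b[4] = 11,  b[5] = 12,  b[6] = 1,  b[7] = 8.
The sequence repeats with period 6.
(220 - 1) mod 6 = 3, so b[220] = b[4] = 11.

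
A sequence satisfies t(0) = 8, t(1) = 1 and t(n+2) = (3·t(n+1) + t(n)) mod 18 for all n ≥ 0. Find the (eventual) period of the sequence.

6

Listing terms: t(0) = 8, t(1) = 1, t(2) = 11, t(3) = 16, t(4) = 5, t(5) = 13, t(6) = 8, t(7) = 1.
The sequence repeats with period 6.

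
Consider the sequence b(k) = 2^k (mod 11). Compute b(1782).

4

We have b(0) = 1,  b(1) = 2,  b(2) = 4,  b(3) = 8,  b(4) = 5,  b(5) = 10,  b(6) = 9,  b(7) = 7,  b(8) = 3,  b(9) = 6,  b(10) = 1.
The sequence repeats with period 10.
So b(1782) = b(0 + ((1782-0) mod 10)) = b(2) = 4.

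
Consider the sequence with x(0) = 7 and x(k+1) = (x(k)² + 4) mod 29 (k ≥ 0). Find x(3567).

4

Computing terms: x(0) = 7,  x(1) = 24,  x(2) = 0,  x(3) = 4,  x(4) = 20,  x(5) = 27,  x(6) = 8,  x(7) = 10,  x(8) = 17,  x(9) = 3,  x(10) = 13,  x(11) = 28,  x(12) = 5,  x(13) = 0.
Since x(13) = x(2) = 0, the sequence is eventually periodic: after a pre-period of length 2 it cycles with period 11.
For k ≥ 2, x(k) depends only on (k - 2) mod 11. (3567 - 2) mod 11 = 1, so x(3567) = x(3) = 4.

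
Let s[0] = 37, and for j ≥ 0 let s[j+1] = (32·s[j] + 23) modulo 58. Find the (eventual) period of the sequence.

Computing terms: s[0] = 37,  s[1] = 47,  s[2] = 19,  s[3] = 51,  s[4] = 31,  s[5] = 29,  s[6] = 23,  s[7] = 5,  s[8] = 9,  s[9] = 21,  s[10] = 57,  s[11] = 49,  s[12] = 25,  s[13] = 11,  s[14] = 27,  s[15] = 17,  s[16] = 45,  s[17] = 13,  s[18] = 33,  s[19] = 35,  s[20] = 41,  s[21] = 1,  s[22] = 55,  s[23] = 43,  s[24] = 7,  s[25] = 15,  s[26] = 39,  s[27] = 53,  s[28] = 37.
Since s[28] = s[0] = 37, the sequence is periodic with period 28.

28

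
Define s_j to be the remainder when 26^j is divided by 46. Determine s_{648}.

8

We have s_1 = 26,  s_2 = 32,  s_3 = 4,  s_4 = 12,  s_5 = 36,  s_6 = 16,  s_7 = 2,  s_8 = 6,  s_9 = 18,  s_{10} = 8,  s_{11} = 24,  s_{12} = 26.
Since s_{12} = s_1 = 26, the sequence is periodic with period 11.
(648 - 1) mod 11 = 9, so s_{648} = s_{10} = 8.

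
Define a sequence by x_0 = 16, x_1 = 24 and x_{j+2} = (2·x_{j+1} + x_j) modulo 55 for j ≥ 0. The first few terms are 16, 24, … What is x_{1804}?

We have x_0 = 16; x_1 = 24; x_2 = 9; x_3 = 42; x_4 = 38; x_5 = 8; x_6 = 54; x_7 = 6; x_8 = 11; x_9 = 28; x_{10} = 12; x_{11} = 52; x_{12} = 6; x_{13} = 9; x_{14} = 24; x_{15} = 2; x_{16} = 28; x_{17} = 3; x_{18} = 34; x_{19} = 16; x_{20} = 11; x_{21} = 38; x_{22} = 32; x_{23} = 47; x_{24} = 16; x_{25} = 24.
Since (x_{24}, x_{25}) = (x_0, x_1) = (16, 24) (two consecutive terms determine the rest), the sequence is periodic with period 24.
(1804 - 0) mod 24 = 4, so x_{1804} = x_4 = 38.

38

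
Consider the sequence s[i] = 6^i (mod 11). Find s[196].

Computing terms: s[1] = 6, s[2] = 3, s[3] = 7, s[4] = 9, s[5] = 10, s[6] = 5, s[7] = 8, s[8] = 4, s[9] = 2, s[10] = 1, s[11] = 6.
The sequence repeats with period 10.
So s[196] = s[1 + ((196-1) mod 10)] = s[6] = 5.

5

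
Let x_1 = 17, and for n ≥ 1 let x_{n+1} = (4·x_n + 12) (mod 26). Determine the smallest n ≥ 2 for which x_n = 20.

3

Computing terms: x_1 = 17,  x_2 = 2,  x_3 = 20,  x_4 = 14,  x_5 = 16,  x_6 = 24,  x_7 = 4,  x_8 = 2.
Since x_8 = x_2 = 2, the sequence is eventually periodic: after a pre-period of length 1 it cycles with period 6.
The value 20 first appears (with n ≥ 2) at x_3.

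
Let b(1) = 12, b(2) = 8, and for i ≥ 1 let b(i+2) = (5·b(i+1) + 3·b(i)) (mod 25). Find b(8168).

Computing terms: b(1) = 12,  b(2) = 8,  b(3) = 1,  b(4) = 4,  b(5) = 23,  b(6) = 2,  b(7) = 4,  b(8) = 1,  b(9) = 17,  b(10) = 13,  b(11) = 16,  b(12) = 19,  b(13) = 18,  b(14) = 22,  b(15) = 14,  b(16) = 11,  b(17) = 22,  b(18) = 18,  b(19) = 6,  b(20) = 9,  b(21) = 13,  b(22) = 17,  b(23) = 24,  b(24) = 21,  b(25) = 2,  b(26) = 23,  b(27) = 21,  b(28) = 24,  b(29) = 8,  b(30) = 12,  b(31) = 9,  b(32) = 6,  b(33) = 7,  b(34) = 3,  b(35) = 11,  b(36) = 14,  b(37) = 3,  b(38) = 7,  b(39) = 19,  b(40) = 16,  b(41) = 12,  b(42) = 8.
The sequence repeats with period 40.
So b(8168) = b(1 + ((8168-1) mod 40)) = b(8) = 1.

1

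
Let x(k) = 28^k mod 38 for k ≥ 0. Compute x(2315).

24

Computing terms: x(0) = 1,  x(1) = 28,  x(2) = 24,  x(3) = 26,  x(4) = 6,  x(5) = 16,  x(6) = 30,  x(7) = 4,  x(8) = 36,  x(9) = 20,  x(10) = 28.
Since x(10) = x(1) = 28, the sequence is eventually periodic: after a pre-period of length 1 it cycles with period 9.
For k ≥ 1, x(k) depends only on (k - 1) mod 9. (2315 - 1) mod 9 = 1, so x(2315) = x(2) = 24.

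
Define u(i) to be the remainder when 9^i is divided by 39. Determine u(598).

u(1) = 9,  u(2) = 3,  u(3) = 27,  u(4) = 9.
The sequence repeats with period 3.
So u(598) = u(1 + ((598-1) mod 3)) = u(1) = 9.

9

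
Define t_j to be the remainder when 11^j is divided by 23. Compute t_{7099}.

Listing terms: t_0 = 1; t_1 = 11; t_2 = 6; t_3 = 20; t_4 = 13; t_5 = 5; t_6 = 9; t_7 = 7; t_8 = 8; t_9 = 19; t_{10} = 2; t_{11} = 22; t_{12} = 12; t_{13} = 17; t_{14} = 3; t_{15} = 10; t_{16} = 18; t_{17} = 14; t_{18} = 16; t_{19} = 15; t_{20} = 4; t_{21} = 21; t_{22} = 1.
The sequence repeats with period 22.
(7099 - 0) mod 22 = 15, so t_{7099} = t_{15} = 10.

10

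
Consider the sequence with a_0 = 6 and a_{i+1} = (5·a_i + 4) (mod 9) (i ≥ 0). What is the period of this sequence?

a_0 = 6,  a_1 = 7,  a_2 = 3,  a_3 = 1,  a_4 = 0,  a_5 = 4,  a_6 = 6.
Since a_6 = a_0 = 6, the sequence is periodic with period 6.

6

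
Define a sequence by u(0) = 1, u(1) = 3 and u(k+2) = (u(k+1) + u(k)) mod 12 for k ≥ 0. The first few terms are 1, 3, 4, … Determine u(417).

u(0) = 1,  u(1) = 3,  u(2) = 4,  u(3) = 7,  u(4) = 11,  u(5) = 6,  u(6) = 5,  u(7) = 11,  u(8) = 4,  u(9) = 3,  u(10) = 7,  u(11) = 10,  u(12) = 5,  u(13) = 3,  u(14) = 8,  u(15) = 11,  u(16) = 7,  u(17) = 6,  u(18) = 1,  u(19) = 7,  u(20) = 8,  u(21) = 3,  u(22) = 11,  u(23) = 2,  u(24) = 1,  u(25) = 3.
The sequence repeats with period 24.
(417 - 0) mod 24 = 9, so u(417) = u(9) = 3.

3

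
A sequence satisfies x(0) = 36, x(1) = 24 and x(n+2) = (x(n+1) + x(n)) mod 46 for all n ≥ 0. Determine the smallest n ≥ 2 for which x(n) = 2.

Computing terms: x(0) = 36,  x(1) = 24,  x(2) = 14,  x(3) = 38,  x(4) = 6,  x(5) = 44,  x(6) = 4,  x(7) = 2,  x(8) = 6,  x(9) = 8,  x(10) = 14,  x(11) = 22,  x(12) = 36,  x(13) = 12,  x(14) = 2,  x(15) = 14,  x(16) = 16,  x(17) = 30,  x(18) = 0,  x(19) = 30,  x(20) = 30,  x(21) = 14,  x(22) = 44,  x(23) = 12,  x(24) = 10,  x(25) = 22,  x(26) = 32,  x(27) = 8,  x(28) = 40,  x(29) = 2,  x(30) = 42,  x(31) = 44,  x(32) = 40,  x(33) = 38,  x(34) = 32,  x(35) = 24,  x(36) = 10,  x(37) = 34,  x(38) = 44,  x(39) = 32,  x(40) = 30,  x(41) = 16,  x(42) = 0,  x(43) = 16,  x(44) = 16,  x(45) = 32,  x(46) = 2,  x(47) = 34,  x(48) = 36,  x(49) = 24.
The sequence repeats with period 48.
The value 2 first appears (with n ≥ 2) at x(7).

7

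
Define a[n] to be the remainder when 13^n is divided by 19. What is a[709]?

We have a[1] = 13,  a[2] = 17,  a[3] = 12,  a[4] = 4,  a[5] = 14,  a[6] = 11,  a[7] = 10,  a[8] = 16,  a[9] = 18,  a[10] = 6,  a[11] = 2,  a[12] = 7,  a[13] = 15,  a[14] = 5,  a[15] = 8,  a[16] = 9,  a[17] = 3,  a[18] = 1,  a[19] = 13.
Since a[19] = a[1] = 13, the sequence is periodic with period 18.
(709 - 1) mod 18 = 6, so a[709] = a[7] = 10.

10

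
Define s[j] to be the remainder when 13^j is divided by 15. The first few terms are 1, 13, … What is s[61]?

13

We have s[0] = 1, s[1] = 13, s[2] = 4, s[3] = 7, s[4] = 1.
The sequence repeats with period 4.
(61 - 0) mod 4 = 1, so s[61] = s[1] = 13.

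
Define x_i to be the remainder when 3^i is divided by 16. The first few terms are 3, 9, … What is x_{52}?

1

Computing terms: x_1 = 3; x_2 = 9; x_3 = 11; x_4 = 1; x_5 = 3.
Since x_5 = x_1 = 3, the sequence is periodic with period 4.
(52 - 1) mod 4 = 3, so x_{52} = x_4 = 1.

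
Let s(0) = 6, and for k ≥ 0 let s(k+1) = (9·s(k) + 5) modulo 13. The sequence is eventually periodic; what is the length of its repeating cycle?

3

We have s(0) = 6, s(1) = 7, s(2) = 3, s(3) = 6.
Since s(3) = s(0) = 6, the sequence is periodic with period 3.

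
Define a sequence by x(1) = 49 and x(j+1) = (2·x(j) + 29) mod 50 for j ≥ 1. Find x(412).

15

Listing terms: x(1) = 49, x(2) = 27, x(3) = 33, x(4) = 45, x(5) = 19, x(6) = 17, x(7) = 13, x(8) = 5, x(9) = 39, x(10) = 7, x(11) = 43, x(12) = 15, x(13) = 9, x(14) = 47, x(15) = 23, x(16) = 25, x(17) = 29, x(18) = 37, x(19) = 3, x(20) = 35, x(21) = 49.
The sequence repeats with period 20.
So x(412) = x(1 + ((412-1) mod 20)) = x(12) = 15.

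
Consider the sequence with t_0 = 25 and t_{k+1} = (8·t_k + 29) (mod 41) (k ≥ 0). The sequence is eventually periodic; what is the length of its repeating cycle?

Computing terms: t_0 = 25; t_1 = 24; t_2 = 16; t_3 = 34; t_4 = 14; t_5 = 18; t_6 = 9; t_7 = 19; t_8 = 17; t_9 = 1; t_{10} = 37; t_{11} = 38; t_{12} = 5; t_{13} = 28; t_{14} = 7; t_{15} = 3; t_{16} = 12; t_{17} = 2; t_{18} = 4; t_{19} = 20; t_{20} = 25.
Since t_{20} = t_0 = 25, the sequence is periodic with period 20.

20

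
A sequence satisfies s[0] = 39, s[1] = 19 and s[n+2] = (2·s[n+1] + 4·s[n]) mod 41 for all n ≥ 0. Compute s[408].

Listing terms: s[0] = 39; s[1] = 19; s[2] = 30; s[3] = 13; s[4] = 23; s[5] = 16; s[6] = 1; s[7] = 25; s[8] = 13; s[9] = 3; s[10] = 17; s[11] = 5; s[12] = 37; s[13] = 12; s[14] = 8; s[15] = 23; s[16] = 37; s[17] = 2; s[18] = 29; s[19] = 25; s[20] = 2; s[21] = 22; s[22] = 11; s[23] = 28; s[24] = 18; s[25] = 25; s[26] = 40; s[27] = 16; s[28] = 28; s[29] = 38; s[30] = 24; s[31] = 36; s[32] = 4; s[33] = 29; s[34] = 33; s[35] = 18; s[36] = 4; s[37] = 39; s[38] = 12; s[39] = 16; s[40] = 39; s[41] = 19.
The sequence repeats with period 40.
(408 - 0) mod 40 = 8, so s[408] = s[8] = 13.

13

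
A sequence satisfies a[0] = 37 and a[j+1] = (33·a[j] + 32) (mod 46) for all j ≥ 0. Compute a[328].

21

a[0] = 37, a[1] = 11, a[2] = 27, a[3] = 3, a[4] = 39, a[5] = 31, a[6] = 43, a[7] = 25, a[8] = 29, a[9] = 23, a[10] = 9, a[11] = 7, a[12] = 33, a[13] = 17, a[14] = 41, a[15] = 5, a[16] = 13, a[17] = 1, a[18] = 19, a[19] = 15, a[20] = 21, a[21] = 35, a[22] = 37.
Since a[22] = a[0] = 37, the sequence is periodic with period 22.
(328 - 0) mod 22 = 20, so a[328] = a[20] = 21.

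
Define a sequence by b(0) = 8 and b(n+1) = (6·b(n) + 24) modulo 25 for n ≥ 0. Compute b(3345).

We have b(0) = 8,  b(1) = 22,  b(2) = 6,  b(3) = 10,  b(4) = 9,  b(5) = 3,  b(6) = 17,  b(7) = 1,  b(8) = 5,  b(9) = 4,  b(10) = 23,  b(11) = 12,  b(12) = 21,  b(13) = 0,  b(14) = 24,  b(15) = 18,  b(16) = 7,  b(17) = 16,  b(18) = 20,  b(19) = 19,  b(20) = 13,  b(21) = 2,  b(22) = 11,  b(23) = 15,  b(24) = 14,  b(25) = 8.
Since b(25) = b(0) = 8, the sequence is periodic with period 25.
(3345 - 0) mod 25 = 20, so b(3345) = b(20) = 13.

13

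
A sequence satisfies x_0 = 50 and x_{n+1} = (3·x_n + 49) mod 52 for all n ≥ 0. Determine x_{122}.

22

x_0 = 50; x_1 = 43; x_2 = 22; x_3 = 11; x_4 = 30; x_5 = 35; x_6 = 50.
Since x_6 = x_0 = 50, the sequence is periodic with period 6.
So x_{122} = x_{0 + ((122-0) mod 6)} = x_2 = 22.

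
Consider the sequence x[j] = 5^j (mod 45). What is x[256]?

40

x[1] = 5; x[2] = 25; x[3] = 35; x[4] = 40; x[5] = 20; x[6] = 10; x[7] = 5.
The sequence repeats with period 6.
(256 - 1) mod 6 = 3, so x[256] = x[4] = 40.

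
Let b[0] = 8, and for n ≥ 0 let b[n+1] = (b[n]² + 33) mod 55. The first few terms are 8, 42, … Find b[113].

b[0] = 8,  b[1] = 42,  b[2] = 37,  b[3] = 27,  b[4] = 47,  b[5] = 42.
Since b[5] = b[1] = 42, the sequence is eventually periodic: after a pre-period of length 1 it cycles with period 4.
For n ≥ 1, b[n] depends only on (n - 1) mod 4. (113 - 1) mod 4 = 0, so b[113] = b[1] = 42.

42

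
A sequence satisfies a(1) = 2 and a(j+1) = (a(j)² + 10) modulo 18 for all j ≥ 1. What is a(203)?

14

We have a(1) = 2,  a(2) = 14,  a(3) = 8,  a(4) = 2.
The sequence repeats with period 3.
So a(203) = a(1 + ((203-1) mod 3)) = a(2) = 14.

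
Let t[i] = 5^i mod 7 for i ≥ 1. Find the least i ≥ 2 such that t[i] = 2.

4

Listing terms: t[1] = 5; t[2] = 4; t[3] = 6; t[4] = 2; t[5] = 3; t[6] = 1; t[7] = 5.
Since t[7] = t[1] = 5, the sequence is periodic with period 6.
The value 2 first appears (with i ≥ 2) at t[4].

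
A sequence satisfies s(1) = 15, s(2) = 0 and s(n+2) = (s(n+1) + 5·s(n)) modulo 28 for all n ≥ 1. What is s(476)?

Listing terms: s(1) = 15, s(2) = 0, s(3) = 19, s(4) = 19, s(5) = 2, s(6) = 13, s(7) = 23, s(8) = 4, s(9) = 7, s(10) = 27, s(11) = 6, s(12) = 1, s(13) = 3, s(14) = 8, s(15) = 23, s(16) = 7, s(17) = 10, s(18) = 17, s(19) = 11, s(20) = 12, s(21) = 11, s(22) = 15, s(23) = 14, s(24) = 5, s(25) = 19, s(26) = 16, s(27) = 27, s(28) = 23, s(29) = 18, s(30) = 21, s(31) = 27, s(32) = 20, s(33) = 15, s(34) = 3, s(35) = 22, s(36) = 9, s(37) = 7, s(38) = 24, s(39) = 3, s(40) = 11, s(41) = 26, s(42) = 25, s(43) = 15, s(44) = 0.
Since (s(43), s(44)) = (s(1), s(2)) = (15, 0) (two consecutive terms determine the rest), the sequence is periodic with period 42.
(476 - 1) mod 42 = 13, so s(476) = s(14) = 8.

8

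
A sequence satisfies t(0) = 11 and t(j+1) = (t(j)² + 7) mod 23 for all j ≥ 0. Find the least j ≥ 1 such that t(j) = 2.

Computing terms: t(0) = 11,  t(1) = 13,  t(2) = 15,  t(3) = 2,  t(4) = 11.
The sequence repeats with period 4.
The value 2 first appears (with j ≥ 1) at t(3).

3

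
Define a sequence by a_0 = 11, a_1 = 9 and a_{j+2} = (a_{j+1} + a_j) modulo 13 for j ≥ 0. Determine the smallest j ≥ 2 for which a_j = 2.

a_0 = 11,  a_1 = 9,  a_2 = 7,  a_3 = 3,  a_4 = 10,  a_5 = 0,  a_6 = 10,  a_7 = 10,  a_8 = 7,  a_9 = 4,  a_{10} = 11,  a_{11} = 2,  a_{12} = 0,  a_{13} = 2,  a_{14} = 2,  a_{15} = 4,  a_{16} = 6,  a_{17} = 10,  a_{18} = 3,  a_{19} = 0,  a_{20} = 3,  a_{21} = 3,  a_{22} = 6,  a_{23} = 9,  a_{24} = 2,  a_{25} = 11,  a_{26} = 0,  a_{27} = 11,  a_{28} = 11,  a_{29} = 9.
Since (a_{28}, a_{29}) = (a_0, a_1) = (11, 9) (two consecutive terms determine the rest), the sequence is periodic with period 28.
The value 2 first appears (with j ≥ 2) at a_{11}.

11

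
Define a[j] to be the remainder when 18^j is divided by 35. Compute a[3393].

a[0] = 1; a[1] = 18; a[2] = 9; a[3] = 22; a[4] = 11; a[5] = 23; a[6] = 29; a[7] = 32; a[8] = 16; a[9] = 8; a[10] = 4; a[11] = 2; a[12] = 1.
The sequence repeats with period 12.
So a[3393] = a[0 + ((3393-0) mod 12)] = a[9] = 8.

8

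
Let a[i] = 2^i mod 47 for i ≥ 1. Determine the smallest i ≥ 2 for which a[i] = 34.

a[1] = 2; a[2] = 4; a[3] = 8; a[4] = 16; a[5] = 32; a[6] = 17; a[7] = 34; a[8] = 21; a[9] = 42; a[10] = 37; a[11] = 27; a[12] = 7; a[13] = 14; a[14] = 28; a[15] = 9; a[16] = 18; a[17] = 36; a[18] = 25; a[19] = 3; a[20] = 6; a[21] = 12; a[22] = 24; a[23] = 1; a[24] = 2.
The sequence repeats with period 23.
The value 34 first appears (with i ≥ 2) at a[7].

7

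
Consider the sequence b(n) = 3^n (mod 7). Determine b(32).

2

We have b(0) = 1; b(1) = 3; b(2) = 2; b(3) = 6; b(4) = 4; b(5) = 5; b(6) = 1.
The sequence repeats with period 6.
(32 - 0) mod 6 = 2, so b(32) = b(2) = 2.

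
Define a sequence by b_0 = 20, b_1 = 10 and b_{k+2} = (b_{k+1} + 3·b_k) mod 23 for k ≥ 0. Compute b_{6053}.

Computing terms: b_0 = 20; b_1 = 10; b_2 = 1; b_3 = 8; b_4 = 11; b_5 = 12; b_6 = 22; b_7 = 12; b_8 = 9; b_9 = 22; b_{10} = 3; b_{11} = 0; b_{12} = 9; b_{13} = 9; b_{14} = 13; b_{15} = 17; b_{16} = 10; b_{17} = 15; b_{18} = 22; b_{19} = 21; b_{20} = 18; b_{21} = 12; b_{22} = 20; b_{23} = 10.
The sequence repeats with period 22.
So b_{6053} = b_{0 + ((6053-0) mod 22)} = b_3 = 8.

8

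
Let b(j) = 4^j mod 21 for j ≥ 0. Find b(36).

1

We have b(0) = 1, b(1) = 4, b(2) = 16, b(3) = 1.
Since b(3) = b(0) = 1, the sequence is periodic with period 3.
So b(36) = b(0 + ((36-0) mod 3)) = b(0) = 1.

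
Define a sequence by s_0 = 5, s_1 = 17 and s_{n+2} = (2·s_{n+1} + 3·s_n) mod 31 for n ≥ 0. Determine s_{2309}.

23

We have s_0 = 5, s_1 = 17, s_2 = 18, s_3 = 25, s_4 = 11, s_5 = 4, s_6 = 10, s_7 = 1, s_8 = 1, s_9 = 5, s_{10} = 13, s_{11} = 10, s_{12} = 28, s_{13} = 24, s_{14} = 8, s_{15} = 26, s_{16} = 14, s_{17} = 13, s_{18} = 6, s_{19} = 20, s_{20} = 27, s_{21} = 21, s_{22} = 30, s_{23} = 30, s_{24} = 26, s_{25} = 18, s_{26} = 21, s_{27} = 3, s_{28} = 7, s_{29} = 23, s_{30} = 5, s_{31} = 17.
The sequence repeats with period 30.
So s_{2309} = s_{0 + ((2309-0) mod 30)} = s_{29} = 23.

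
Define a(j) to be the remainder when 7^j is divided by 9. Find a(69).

a(1) = 7,  a(2) = 4,  a(3) = 1,  a(4) = 7.
Since a(4) = a(1) = 7, the sequence is periodic with period 3.
So a(69) = a(1 + ((69-1) mod 3)) = a(3) = 1.

1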